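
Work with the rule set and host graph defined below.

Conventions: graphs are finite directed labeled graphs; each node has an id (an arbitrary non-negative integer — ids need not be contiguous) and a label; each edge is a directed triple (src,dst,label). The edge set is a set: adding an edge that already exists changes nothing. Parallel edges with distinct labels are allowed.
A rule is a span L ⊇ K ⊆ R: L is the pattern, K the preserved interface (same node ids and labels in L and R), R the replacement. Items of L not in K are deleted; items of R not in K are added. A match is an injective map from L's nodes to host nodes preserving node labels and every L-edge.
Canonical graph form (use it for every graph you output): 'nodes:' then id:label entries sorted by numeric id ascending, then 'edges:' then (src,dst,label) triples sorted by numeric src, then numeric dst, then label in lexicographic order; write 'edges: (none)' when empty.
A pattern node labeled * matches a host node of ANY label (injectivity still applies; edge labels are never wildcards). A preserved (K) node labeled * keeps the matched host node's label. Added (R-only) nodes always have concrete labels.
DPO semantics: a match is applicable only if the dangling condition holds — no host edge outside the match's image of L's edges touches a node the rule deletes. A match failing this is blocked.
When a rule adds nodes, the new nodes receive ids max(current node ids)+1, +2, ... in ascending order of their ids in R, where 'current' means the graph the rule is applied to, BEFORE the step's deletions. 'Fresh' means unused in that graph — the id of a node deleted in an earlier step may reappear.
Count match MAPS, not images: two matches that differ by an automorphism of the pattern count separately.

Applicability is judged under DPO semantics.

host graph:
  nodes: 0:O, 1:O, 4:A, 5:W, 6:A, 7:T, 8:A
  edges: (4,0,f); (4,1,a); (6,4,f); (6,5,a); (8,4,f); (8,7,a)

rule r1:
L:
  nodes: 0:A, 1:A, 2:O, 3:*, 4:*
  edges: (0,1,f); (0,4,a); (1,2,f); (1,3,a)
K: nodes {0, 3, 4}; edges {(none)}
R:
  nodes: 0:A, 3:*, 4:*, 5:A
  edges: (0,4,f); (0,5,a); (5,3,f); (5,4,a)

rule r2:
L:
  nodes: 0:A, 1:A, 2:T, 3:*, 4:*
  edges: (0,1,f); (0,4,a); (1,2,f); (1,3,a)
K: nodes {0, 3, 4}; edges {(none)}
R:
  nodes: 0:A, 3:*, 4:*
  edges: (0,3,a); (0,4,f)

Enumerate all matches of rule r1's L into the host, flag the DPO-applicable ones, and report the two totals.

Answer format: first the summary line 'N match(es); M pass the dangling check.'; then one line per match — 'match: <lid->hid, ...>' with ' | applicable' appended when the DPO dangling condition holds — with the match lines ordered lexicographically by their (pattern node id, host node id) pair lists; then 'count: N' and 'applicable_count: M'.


2 match(es); 0 pass the dangling check.
match: 0->6, 1->4, 2->0, 3->1, 4->5
match: 0->8, 1->4, 2->0, 3->1, 4->7
count: 2
applicable_count: 0


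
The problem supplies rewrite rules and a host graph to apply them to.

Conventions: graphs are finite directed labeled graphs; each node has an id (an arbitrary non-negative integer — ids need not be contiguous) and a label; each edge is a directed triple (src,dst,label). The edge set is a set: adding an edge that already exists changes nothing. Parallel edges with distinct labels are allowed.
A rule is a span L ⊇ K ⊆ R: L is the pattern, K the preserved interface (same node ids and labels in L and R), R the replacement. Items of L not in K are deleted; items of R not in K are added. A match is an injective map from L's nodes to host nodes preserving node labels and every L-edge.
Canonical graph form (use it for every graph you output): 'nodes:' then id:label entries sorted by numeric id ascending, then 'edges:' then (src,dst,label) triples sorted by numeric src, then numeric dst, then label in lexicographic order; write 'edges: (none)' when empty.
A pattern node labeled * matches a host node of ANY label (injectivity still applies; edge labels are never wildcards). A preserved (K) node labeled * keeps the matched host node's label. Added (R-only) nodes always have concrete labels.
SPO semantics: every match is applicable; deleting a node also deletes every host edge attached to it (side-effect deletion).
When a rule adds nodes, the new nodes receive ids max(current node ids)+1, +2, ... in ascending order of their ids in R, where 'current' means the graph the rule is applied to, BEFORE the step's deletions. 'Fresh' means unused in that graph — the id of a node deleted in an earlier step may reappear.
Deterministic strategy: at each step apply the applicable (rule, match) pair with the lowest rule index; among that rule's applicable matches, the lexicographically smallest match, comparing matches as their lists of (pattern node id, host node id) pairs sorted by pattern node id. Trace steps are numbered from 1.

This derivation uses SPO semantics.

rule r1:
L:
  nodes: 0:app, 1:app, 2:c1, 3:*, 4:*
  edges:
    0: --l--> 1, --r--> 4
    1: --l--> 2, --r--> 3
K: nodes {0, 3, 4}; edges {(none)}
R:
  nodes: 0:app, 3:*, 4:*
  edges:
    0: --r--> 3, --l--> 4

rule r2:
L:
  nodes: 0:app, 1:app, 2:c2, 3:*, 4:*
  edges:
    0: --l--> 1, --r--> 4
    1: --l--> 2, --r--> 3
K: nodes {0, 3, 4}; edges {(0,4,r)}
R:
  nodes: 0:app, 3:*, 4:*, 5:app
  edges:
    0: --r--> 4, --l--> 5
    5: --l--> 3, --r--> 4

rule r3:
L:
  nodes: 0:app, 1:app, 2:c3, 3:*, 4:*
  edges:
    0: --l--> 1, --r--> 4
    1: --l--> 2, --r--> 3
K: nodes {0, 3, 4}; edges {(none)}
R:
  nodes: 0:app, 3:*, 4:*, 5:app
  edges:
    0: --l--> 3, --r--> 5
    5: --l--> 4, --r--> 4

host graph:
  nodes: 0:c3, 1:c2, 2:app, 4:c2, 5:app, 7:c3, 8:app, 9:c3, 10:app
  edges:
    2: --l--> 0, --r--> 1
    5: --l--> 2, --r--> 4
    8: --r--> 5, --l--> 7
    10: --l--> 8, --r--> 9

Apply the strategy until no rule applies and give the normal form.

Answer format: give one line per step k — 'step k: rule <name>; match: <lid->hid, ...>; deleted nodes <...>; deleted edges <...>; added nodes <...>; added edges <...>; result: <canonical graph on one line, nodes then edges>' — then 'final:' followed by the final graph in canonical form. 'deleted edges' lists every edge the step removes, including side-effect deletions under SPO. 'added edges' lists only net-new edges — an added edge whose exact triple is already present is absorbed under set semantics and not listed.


step 1: rule r3; match: 0->5, 1->2, 2->0, 3->1, 4->4; deleted nodes 0, 2; deleted edges (2,0,l); (2,1,r); (5,2,l); (5,4,r); added nodes 11; added edges (5,1,l); (5,11,r); (11,4,l); (11,4,r); result: nodes: 1:c2, 4:c2, 5:app, 7:c3, 8:app, 9:c3, 10:app, 11:app edges: (5,1,l); (5,11,r); (8,5,r); (8,7,l); (10,8,l); (10,9,r); (11,4,l); (11,4,r)
step 2: rule r3; match: 0->10, 1->8, 2->7, 3->5, 4->9; deleted nodes 7, 8; deleted edges (8,5,r); (8,7,l); (10,8,l); (10,9,r); added nodes 12; added edges (10,5,l); (10,12,r); (12,9,l); (12,9,r); result: nodes: 1:c2, 4:c2, 5:app, 9:c3, 10:app, 11:app, 12:app edges: (5,1,l); (5,11,r); (10,5,l); (10,12,r); (11,4,l); (11,4,r); (12,9,l); (12,9,r)
step 3: rule r2; match: 0->10, 1->5, 2->1, 3->11, 4->12; deleted nodes 1, 5; deleted edges (5,1,l); (5,11,r); (10,5,l); added nodes 13; added edges (10,13,l); (13,11,l); (13,12,r); result: nodes: 4:c2, 9:c3, 10:app, 11:app, 12:app, 13:app edges: (10,12,r); (10,13,l); (11,4,l); (11,4,r); (12,9,l); (12,9,r); (13,11,l); (13,12,r)
final:
nodes: 4:c2, 9:c3, 10:app, 11:app, 12:app, 13:app
edges: (10,12,r); (10,13,l); (11,4,l); (11,4,r); (12,9,l); (12,9,r); (13,11,l); (13,12,r)


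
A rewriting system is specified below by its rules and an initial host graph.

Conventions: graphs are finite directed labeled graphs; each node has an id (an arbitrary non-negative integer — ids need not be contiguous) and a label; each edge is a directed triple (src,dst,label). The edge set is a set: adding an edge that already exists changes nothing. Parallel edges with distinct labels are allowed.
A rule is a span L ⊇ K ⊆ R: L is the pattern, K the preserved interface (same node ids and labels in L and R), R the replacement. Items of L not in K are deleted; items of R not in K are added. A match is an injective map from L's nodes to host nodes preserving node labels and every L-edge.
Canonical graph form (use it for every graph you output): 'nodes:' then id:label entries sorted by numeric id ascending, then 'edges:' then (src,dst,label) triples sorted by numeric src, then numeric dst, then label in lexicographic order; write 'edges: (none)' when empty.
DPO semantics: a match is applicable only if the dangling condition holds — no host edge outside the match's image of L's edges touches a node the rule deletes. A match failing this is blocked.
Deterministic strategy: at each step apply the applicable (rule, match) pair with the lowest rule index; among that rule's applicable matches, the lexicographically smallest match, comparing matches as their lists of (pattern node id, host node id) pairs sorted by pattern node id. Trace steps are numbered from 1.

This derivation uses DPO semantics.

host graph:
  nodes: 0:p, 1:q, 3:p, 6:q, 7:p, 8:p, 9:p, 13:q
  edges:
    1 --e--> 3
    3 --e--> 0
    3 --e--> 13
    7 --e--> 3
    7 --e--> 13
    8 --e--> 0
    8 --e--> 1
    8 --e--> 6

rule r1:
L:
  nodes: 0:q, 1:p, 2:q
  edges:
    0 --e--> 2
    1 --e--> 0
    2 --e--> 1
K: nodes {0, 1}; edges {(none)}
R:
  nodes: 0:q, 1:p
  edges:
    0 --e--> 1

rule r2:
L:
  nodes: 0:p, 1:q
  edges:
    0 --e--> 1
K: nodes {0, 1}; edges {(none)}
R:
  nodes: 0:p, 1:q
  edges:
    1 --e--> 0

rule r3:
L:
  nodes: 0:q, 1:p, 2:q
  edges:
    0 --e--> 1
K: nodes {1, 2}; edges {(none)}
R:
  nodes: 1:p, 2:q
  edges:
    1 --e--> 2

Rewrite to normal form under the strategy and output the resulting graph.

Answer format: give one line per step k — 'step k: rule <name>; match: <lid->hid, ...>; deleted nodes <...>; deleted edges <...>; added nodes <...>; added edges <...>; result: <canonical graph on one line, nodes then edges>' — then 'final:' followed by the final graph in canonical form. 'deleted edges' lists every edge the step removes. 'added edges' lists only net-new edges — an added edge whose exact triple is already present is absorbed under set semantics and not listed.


step 1: rule r2; match: 0->3, 1->13; deleted nodes (none); deleted edges (3,13,e); added nodes (none); added edges (13,3,e); result: nodes: 0:p, 1:q, 3:p, 6:q, 7:p, 8:p, 9:p, 13:q edges: (1,3,e); (3,0,e); (7,3,e); (7,13,e); (8,0,e); (8,1,e); (8,6,e); (13,3,e)
step 2: rule r2; match: 0->7, 1->13; deleted nodes (none); deleted edges (7,13,e); added nodes (none); added edges (13,7,e); result: nodes: 0:p, 1:q, 3:p, 6:q, 7:p, 8:p, 9:p, 13:q edges: (1,3,e); (3,0,e); (7,3,e); (8,0,e); (8,1,e); (8,6,e); (13,3,e); (13,7,e)
step 3: rule r2; match: 0->8, 1->1; deleted nodes (none); deleted edges (8,1,e); added nodes (none); added edges (1,8,e); result: nodes: 0:p, 1:q, 3:p, 6:q, 7:p, 8:p, 9:p, 13:q edges: (1,3,e); (1,8,e); (3,0,e); (7,3,e); (8,0,e); (8,6,e); (13,3,e); (13,7,e)
step 4: rule r2; match: 0->8, 1->6; deleted nodes (none); deleted edges (8,6,e); added nodes (none); added edges (6,8,e); result: nodes: 0:p, 1:q, 3:p, 6:q, 7:p, 8:p, 9:p, 13:q edges: (1,3,e); (1,8,e); (3,0,e); (6,8,e); (7,3,e); (8,0,e); (13,3,e); (13,7,e)
step 5: rule r3; match: 0->6, 1->8, 2->1; deleted nodes 6; deleted edges (6,8,e); added nodes (none); added edges (8,1,e); result: nodes: 0:p, 1:q, 3:p, 7:p, 8:p, 9:p, 13:q edges: (1,3,e); (1,8,e); (3,0,e); (7,3,e); (8,0,e); (8,1,e); (13,3,e); (13,7,e)
step 6: rule r2; match: 0->8, 1->1; deleted nodes (none); deleted edges (8,1,e); added nodes (none); added edges (none); result: nodes: 0:p, 1:q, 3:p, 7:p, 8:p, 9:p, 13:q edges: (1,3,e); (1,8,e); (3,0,e); (7,3,e); (8,0,e); (13,3,e); (13,7,e)
final:
nodes: 0:p, 1:q, 3:p, 7:p, 8:p, 9:p, 13:q
edges: (1,3,e); (1,8,e); (3,0,e); (7,3,e); (8,0,e); (13,3,e); (13,7,e)


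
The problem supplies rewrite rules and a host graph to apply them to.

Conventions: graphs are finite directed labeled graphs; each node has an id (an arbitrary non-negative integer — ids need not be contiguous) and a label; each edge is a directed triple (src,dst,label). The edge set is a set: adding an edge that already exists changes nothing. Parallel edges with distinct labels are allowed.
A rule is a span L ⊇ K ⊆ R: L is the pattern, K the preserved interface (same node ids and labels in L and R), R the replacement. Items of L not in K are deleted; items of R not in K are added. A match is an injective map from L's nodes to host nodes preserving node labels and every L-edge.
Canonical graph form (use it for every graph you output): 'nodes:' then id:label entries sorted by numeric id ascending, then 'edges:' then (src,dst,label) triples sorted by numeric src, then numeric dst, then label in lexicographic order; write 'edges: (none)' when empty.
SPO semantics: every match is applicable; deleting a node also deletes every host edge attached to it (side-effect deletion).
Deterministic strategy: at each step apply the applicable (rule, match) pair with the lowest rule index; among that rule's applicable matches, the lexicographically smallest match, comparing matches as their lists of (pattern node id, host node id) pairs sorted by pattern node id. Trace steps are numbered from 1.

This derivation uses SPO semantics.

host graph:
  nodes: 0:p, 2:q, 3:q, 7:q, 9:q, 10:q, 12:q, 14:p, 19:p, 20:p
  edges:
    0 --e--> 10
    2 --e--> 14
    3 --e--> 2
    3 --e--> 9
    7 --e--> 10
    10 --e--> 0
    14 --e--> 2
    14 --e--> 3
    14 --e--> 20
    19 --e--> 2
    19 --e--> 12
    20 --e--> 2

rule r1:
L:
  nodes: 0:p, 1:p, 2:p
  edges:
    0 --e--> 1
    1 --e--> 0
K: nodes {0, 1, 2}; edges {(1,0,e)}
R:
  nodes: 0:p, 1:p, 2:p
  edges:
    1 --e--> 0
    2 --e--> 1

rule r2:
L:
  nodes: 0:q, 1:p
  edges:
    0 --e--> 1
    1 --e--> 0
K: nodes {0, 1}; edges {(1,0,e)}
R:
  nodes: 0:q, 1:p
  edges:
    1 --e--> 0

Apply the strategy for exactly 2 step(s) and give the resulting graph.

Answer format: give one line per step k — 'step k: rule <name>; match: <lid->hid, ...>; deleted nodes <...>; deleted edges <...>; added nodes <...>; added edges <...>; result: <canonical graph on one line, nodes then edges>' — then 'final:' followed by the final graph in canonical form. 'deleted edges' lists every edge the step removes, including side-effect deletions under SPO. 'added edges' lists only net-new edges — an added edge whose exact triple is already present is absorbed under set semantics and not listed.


step 1: rule r2; match: 0->2, 1->14; deleted nodes (none); deleted edges (2,14,e); added nodes (none); added edges (none); result: nodes: 0:p, 2:q, 3:q, 7:q, 9:q, 10:q, 12:q, 14:p, 19:p, 20:p edges: (0,10,e); (3,2,e); (3,9,e); (7,10,e); (10,0,e); (14,2,e); (14,3,e); (14,20,e); (19,2,e); (19,12,e); (20,2,e)
step 2: rule r2; match: 0->10, 1->0; deleted nodes (none); deleted edges (10,0,e); added nodes (none); added edges (none); result: nodes: 0:p, 2:q, 3:q, 7:q, 9:q, 10:q, 12:q, 14:p, 19:p, 20:p edges: (0,10,e); (3,2,e); (3,9,e); (7,10,e); (14,2,e); (14,3,e); (14,20,e); (19,2,e); (19,12,e); (20,2,e)
final:
nodes: 0:p, 2:q, 3:q, 7:q, 9:q, 10:q, 12:q, 14:p, 19:p, 20:p
edges: (0,10,e); (3,2,e); (3,9,e); (7,10,e); (14,2,e); (14,3,e); (14,20,e); (19,2,e); (19,12,e); (20,2,e)


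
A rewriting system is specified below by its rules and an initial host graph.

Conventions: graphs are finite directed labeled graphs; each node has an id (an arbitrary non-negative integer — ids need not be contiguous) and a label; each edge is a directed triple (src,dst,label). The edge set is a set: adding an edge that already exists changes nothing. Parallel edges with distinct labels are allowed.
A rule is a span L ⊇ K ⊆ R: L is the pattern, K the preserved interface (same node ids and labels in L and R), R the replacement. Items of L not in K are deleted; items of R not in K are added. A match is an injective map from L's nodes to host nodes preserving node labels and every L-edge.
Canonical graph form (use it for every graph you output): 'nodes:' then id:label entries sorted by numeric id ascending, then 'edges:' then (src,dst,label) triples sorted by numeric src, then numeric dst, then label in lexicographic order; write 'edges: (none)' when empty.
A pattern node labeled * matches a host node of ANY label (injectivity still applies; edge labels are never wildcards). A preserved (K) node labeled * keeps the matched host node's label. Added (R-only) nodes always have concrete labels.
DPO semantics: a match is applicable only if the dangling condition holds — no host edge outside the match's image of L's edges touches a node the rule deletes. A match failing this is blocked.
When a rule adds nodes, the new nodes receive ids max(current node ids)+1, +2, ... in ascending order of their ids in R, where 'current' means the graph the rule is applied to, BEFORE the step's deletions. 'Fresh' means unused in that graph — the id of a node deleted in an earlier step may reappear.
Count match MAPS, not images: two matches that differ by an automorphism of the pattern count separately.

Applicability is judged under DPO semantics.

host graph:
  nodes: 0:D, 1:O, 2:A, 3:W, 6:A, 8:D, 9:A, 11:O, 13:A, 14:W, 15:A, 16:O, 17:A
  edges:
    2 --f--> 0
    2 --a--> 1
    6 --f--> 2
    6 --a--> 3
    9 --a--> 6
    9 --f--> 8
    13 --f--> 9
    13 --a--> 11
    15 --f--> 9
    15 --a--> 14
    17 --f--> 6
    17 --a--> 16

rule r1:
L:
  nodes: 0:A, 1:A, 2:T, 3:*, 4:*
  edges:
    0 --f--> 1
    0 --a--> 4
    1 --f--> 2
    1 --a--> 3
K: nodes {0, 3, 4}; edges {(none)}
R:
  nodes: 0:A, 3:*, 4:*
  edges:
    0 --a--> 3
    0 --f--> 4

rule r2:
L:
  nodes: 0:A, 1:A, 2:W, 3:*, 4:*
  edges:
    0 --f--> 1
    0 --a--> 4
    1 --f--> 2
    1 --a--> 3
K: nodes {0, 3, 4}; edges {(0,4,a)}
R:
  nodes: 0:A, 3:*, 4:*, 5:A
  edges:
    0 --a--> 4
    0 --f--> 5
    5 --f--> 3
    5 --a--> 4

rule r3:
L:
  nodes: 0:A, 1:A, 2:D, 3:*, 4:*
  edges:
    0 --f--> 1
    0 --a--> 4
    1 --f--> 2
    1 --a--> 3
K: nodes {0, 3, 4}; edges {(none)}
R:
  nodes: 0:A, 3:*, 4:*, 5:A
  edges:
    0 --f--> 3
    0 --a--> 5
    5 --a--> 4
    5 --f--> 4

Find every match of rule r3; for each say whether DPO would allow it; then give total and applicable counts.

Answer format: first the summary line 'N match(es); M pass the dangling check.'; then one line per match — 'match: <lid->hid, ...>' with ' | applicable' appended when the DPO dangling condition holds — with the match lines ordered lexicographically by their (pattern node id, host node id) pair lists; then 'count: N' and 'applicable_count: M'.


3 match(es); 1 pass the dangling check.
match: 0->6, 1->2, 2->0, 3->1, 4->3 | applicable
match: 0->13, 1->9, 2->8, 3->6, 4->11
match: 0->15, 1->9, 2->8, 3->6, 4->14
count: 3
applicable_count: 1


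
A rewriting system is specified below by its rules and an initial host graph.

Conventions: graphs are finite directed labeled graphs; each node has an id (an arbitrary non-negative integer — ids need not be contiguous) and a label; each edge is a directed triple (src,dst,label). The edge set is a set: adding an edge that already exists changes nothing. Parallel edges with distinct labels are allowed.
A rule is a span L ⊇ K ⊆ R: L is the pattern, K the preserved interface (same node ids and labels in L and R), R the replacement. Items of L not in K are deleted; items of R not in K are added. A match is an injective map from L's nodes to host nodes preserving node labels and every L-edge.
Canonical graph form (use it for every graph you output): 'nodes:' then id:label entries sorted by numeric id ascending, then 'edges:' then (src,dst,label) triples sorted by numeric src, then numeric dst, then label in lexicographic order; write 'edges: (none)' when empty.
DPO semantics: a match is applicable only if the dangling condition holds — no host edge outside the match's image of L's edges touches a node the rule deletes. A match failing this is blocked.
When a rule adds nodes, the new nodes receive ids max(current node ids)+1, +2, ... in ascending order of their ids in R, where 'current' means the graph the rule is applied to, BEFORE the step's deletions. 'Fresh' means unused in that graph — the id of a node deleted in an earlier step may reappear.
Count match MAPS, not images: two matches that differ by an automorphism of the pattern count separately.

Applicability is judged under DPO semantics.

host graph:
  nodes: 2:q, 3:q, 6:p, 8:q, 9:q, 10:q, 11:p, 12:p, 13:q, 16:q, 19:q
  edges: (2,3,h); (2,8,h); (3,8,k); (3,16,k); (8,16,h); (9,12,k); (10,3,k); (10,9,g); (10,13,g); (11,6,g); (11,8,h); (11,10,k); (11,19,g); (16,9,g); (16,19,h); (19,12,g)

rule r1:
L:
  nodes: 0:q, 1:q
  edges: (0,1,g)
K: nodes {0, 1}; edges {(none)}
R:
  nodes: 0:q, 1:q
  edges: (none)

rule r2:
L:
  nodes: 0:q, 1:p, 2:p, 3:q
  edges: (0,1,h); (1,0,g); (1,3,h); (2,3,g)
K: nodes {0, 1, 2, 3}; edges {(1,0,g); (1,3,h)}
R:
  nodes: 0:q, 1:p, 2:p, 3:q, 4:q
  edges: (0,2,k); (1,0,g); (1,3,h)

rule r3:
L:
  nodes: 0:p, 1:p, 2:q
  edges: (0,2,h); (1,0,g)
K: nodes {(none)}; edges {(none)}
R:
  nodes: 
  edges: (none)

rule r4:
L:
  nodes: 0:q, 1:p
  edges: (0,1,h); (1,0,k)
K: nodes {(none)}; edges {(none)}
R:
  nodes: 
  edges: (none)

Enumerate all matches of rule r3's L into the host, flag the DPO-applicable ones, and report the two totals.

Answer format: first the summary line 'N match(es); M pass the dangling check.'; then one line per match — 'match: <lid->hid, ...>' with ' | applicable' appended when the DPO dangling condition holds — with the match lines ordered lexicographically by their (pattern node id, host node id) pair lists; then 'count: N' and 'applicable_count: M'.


0 match(es); 0 pass the dangling check.
count: 0
applicable_count: 0


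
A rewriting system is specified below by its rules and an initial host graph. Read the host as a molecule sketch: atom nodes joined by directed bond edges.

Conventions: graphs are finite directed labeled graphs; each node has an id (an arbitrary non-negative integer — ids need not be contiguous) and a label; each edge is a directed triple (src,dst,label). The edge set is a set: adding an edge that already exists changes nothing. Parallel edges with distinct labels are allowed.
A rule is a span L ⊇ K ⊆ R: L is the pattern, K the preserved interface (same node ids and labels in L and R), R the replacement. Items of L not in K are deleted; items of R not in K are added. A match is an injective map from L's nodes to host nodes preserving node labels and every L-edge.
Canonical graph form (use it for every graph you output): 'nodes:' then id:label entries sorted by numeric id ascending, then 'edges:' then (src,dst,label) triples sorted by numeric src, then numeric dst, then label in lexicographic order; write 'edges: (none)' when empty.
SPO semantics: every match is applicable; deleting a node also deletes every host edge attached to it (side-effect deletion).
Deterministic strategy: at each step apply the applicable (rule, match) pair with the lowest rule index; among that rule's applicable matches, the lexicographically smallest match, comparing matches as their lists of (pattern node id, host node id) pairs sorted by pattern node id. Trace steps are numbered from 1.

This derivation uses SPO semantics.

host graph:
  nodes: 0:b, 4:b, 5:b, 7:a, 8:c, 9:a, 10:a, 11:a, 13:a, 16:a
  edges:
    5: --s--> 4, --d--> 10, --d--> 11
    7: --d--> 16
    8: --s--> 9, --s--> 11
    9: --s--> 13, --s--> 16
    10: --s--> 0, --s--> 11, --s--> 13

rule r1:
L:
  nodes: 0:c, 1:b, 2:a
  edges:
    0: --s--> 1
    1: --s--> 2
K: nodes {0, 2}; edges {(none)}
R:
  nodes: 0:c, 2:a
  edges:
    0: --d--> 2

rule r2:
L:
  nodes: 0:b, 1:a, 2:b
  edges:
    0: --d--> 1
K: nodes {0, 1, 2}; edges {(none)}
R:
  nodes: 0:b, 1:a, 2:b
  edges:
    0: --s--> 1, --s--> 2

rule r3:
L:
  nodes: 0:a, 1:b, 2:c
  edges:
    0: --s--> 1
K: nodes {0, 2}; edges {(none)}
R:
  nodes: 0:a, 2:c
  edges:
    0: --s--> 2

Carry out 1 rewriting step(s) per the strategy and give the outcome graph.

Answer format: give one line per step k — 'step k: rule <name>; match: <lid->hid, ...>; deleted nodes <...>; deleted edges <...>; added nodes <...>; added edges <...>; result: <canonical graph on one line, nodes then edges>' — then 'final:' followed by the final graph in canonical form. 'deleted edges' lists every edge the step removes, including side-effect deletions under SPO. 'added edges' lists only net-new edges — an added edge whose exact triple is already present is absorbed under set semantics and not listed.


step 1: rule r2; match: 0->5, 1->10, 2->0; deleted nodes (none); deleted edges (5,10,d); added nodes (none); added edges (5,0,s); (5,10,s); result: nodes: 0:b, 4:b, 5:b, 7:a, 8:c, 9:a, 10:a, 11:a, 13:a, 16:a edges: (5,0,s); (5,4,s); (5,10,s); (5,11,d); (7,16,d); (8,9,s); (8,11,s); (9,13,s); (9,16,s); (10,0,s); (10,11,s); (10,13,s)
final:
nodes: 0:b, 4:b, 5:b, 7:a, 8:c, 9:a, 10:a, 11:a, 13:a, 16:a
edges: (5,0,s); (5,4,s); (5,10,s); (5,11,d); (7,16,d); (8,9,s); (8,11,s); (9,13,s); (9,16,s); (10,0,s); (10,11,s); (10,13,s)


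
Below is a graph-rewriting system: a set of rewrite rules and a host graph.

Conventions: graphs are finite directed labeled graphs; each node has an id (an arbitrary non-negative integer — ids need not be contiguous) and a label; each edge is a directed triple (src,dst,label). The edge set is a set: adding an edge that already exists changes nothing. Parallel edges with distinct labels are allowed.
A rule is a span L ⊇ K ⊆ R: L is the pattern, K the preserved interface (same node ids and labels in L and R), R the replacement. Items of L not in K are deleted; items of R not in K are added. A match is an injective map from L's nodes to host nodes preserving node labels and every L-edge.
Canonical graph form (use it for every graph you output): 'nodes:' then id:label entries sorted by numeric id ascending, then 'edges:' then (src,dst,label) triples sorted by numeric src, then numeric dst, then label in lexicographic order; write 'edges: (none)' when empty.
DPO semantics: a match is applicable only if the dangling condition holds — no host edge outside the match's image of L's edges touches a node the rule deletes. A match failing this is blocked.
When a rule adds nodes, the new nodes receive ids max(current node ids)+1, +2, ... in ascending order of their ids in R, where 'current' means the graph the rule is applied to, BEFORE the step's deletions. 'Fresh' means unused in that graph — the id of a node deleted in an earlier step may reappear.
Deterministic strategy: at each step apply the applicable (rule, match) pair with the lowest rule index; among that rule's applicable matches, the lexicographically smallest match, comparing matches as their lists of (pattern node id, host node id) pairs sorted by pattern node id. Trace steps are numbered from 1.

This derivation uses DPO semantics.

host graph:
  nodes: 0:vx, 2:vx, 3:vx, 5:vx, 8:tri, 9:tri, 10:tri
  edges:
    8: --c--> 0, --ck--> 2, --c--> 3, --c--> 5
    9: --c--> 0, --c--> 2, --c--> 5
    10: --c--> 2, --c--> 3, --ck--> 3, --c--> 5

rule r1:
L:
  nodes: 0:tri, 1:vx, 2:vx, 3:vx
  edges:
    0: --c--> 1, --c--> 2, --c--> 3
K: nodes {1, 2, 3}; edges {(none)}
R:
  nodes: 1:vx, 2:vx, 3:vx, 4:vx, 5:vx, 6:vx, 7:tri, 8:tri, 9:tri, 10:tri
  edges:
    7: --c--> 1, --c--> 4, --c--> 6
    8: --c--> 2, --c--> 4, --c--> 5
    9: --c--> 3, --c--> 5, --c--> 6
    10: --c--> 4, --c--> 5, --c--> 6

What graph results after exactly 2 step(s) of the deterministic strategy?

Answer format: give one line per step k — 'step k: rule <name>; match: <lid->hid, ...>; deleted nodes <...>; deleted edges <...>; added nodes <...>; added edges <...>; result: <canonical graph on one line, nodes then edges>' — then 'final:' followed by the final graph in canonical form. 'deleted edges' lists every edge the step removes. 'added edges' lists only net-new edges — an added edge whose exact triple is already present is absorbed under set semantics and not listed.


step 1: rule r1; match: 0->9, 1->0, 2->2, 3->5; deleted nodes 9; deleted edges (9,0,c); (9,2,c); (9,5,c); added nodes 11, 12, 13, 14, 15, 16, 17; added edges (14,0,c); (14,11,c); (14,13,c); (15,2,c); (15,11,c); (15,12,c); (16,5,c); (16,12,c); (16,13,c); (17,11,c); (17,12,c); (17,13,c); result: nodes: 0:vx, 2:vx, 3:vx, 5:vx, 8:tri, 10:tri, 11:vx, 12:vx, 13:vx, 14:tri, 15:tri, 16:tri, 17:tri edges: (8,0,c); (8,2,ck); (8,3,c); (8,5,c); (10,2,c); (10,3,c); (10,3,ck); (10,5,c); (14,0,c); (14,11,c); (14,13,c); (15,2,c); (15,11,c); (15,12,c); (16,5,c); (16,12,c); (16,13,c); (17,11,c); (17,12,c); (17,13,c)
step 2: rule r1; match: 0->14, 1->0, 2->11, 3->13; deleted nodes 14; deleted edges (14,0,c); (14,11,c); (14,13,c); added nodes 18, 19, 20, 21, 22, 23, 24; added edges (21,0,c); (21,18,c); (21,20,c); (22,11,c); (22,18,c); (22,19,c); (23,13,c); (23,19,c); (23,20,c); (24,18,c); (24,19,c); (24,20,c); result: nodes: 0:vx, 2:vx, 3:vx, 5:vx, 8:tri, 10:tri, 11:vx, 12:vx, 13:vx, 15:tri, 16:tri, 17:tri, 18:vx, 19:vx, 20:vx, 21:tri, 22:tri, 23:tri, 24:tri edges: (8,0,c); (8,2,ck); (8,3,c); (8,5,c); (10,2,c); (10,3,c); (10,3,ck); (10,5,c); (15,2,c); (15,11,c); (15,12,c); (16,5,c); (16,12,c); (16,13,c); (17,11,c); (17,12,c); (17,13,c); (21,0,c); (21,18,c); (21,20,c); (22,11,c); (22,18,c); (22,19,c); (23,13,c); (23,19,c); (23,20,c); (24,18,c); (24,19,c); (24,20,c)
final:
nodes: 0:vx, 2:vx, 3:vx, 5:vx, 8:tri, 10:tri, 11:vx, 12:vx, 13:vx, 15:tri, 16:tri, 17:tri, 18:vx, 19:vx, 20:vx, 21:tri, 22:tri, 23:tri, 24:tri
edges: (8,0,c); (8,2,ck); (8,3,c); (8,5,c); (10,2,c); (10,3,c); (10,3,ck); (10,5,c); (15,2,c); (15,11,c); (15,12,c); (16,5,c); (16,12,c); (16,13,c); (17,11,c); (17,12,c); (17,13,c); (21,0,c); (21,18,c); (21,20,c); (22,11,c); (22,18,c); (22,19,c); (23,13,c); (23,19,c); (23,20,c); (24,18,c); (24,19,c); (24,20,c)


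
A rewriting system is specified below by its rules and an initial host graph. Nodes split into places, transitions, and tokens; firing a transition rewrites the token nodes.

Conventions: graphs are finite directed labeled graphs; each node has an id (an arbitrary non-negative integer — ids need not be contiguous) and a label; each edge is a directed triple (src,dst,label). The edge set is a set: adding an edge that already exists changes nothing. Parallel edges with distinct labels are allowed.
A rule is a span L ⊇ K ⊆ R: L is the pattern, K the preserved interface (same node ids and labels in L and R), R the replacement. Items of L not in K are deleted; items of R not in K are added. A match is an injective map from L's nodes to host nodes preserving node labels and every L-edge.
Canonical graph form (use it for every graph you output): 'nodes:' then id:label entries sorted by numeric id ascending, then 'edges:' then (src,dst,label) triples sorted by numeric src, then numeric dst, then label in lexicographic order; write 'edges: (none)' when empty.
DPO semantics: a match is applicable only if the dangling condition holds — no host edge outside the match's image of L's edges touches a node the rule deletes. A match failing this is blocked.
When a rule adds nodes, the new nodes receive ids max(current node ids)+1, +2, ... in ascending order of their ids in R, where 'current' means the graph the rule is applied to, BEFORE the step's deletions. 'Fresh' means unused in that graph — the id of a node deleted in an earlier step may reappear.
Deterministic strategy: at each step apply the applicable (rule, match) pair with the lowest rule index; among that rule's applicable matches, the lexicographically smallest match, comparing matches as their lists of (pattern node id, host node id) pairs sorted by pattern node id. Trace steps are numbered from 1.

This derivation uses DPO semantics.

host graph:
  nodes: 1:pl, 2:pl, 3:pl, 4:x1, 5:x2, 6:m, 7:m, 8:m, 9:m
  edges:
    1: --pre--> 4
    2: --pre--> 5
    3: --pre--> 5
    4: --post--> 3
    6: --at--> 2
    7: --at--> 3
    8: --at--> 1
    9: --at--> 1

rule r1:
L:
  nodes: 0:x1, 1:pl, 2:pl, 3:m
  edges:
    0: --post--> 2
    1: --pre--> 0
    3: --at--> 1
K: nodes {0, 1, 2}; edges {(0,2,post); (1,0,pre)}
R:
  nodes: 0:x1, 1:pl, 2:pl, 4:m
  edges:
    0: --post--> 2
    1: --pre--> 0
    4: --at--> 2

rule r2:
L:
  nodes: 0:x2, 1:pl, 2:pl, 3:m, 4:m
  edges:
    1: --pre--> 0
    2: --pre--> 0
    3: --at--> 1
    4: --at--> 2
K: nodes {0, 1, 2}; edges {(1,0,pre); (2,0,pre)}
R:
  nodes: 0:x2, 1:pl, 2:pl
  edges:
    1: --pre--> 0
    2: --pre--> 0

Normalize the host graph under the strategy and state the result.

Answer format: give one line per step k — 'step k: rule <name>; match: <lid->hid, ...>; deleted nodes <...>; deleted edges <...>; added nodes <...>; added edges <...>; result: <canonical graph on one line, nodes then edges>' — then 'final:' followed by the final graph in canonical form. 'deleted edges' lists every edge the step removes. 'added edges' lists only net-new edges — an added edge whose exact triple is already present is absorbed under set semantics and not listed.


step 1: rule r1; match: 0->4, 1->1, 2->3, 3->8; deleted nodes 8; deleted edges (8,1,at); added nodes 10; added edges (10,3,at); result: nodes: 1:pl, 2:pl, 3:pl, 4:x1, 5:x2, 6:m, 7:m, 9:m, 10:m edges: (1,4,pre); (2,5,pre); (3,5,pre); (4,3,post); (6,2,at); (7,3,at); (9,1,at); (10,3,at)
step 2: rule r1; match: 0->4, 1->1, 2->3, 3->9; deleted nodes 9; deleted edges (9,1,at); added nodes 11; added edges (11,3,at); result: nodes: 1:pl, 2:pl, 3:pl, 4:x1, 5:x2, 6:m, 7:m, 10:m, 11:m edges: (1,4,pre); (2,5,pre); (3,5,pre); (4,3,post); (6,2,at); (7,3,at); (10,3,at); (11,3,at)
step 3: rule r2; match: 0->5, 1->2, 2->3, 3->6, 4->7; deleted nodes 6, 7; deleted edges (6,2,at); (7,3,at); added nodes (none); added edges (none); result: nodes: 1:pl, 2:pl, 3:pl, 4:x1, 5:x2, 10:m, 11:m edges: (1,4,pre); (2,5,pre); (3,5,pre); (4,3,post); (10,3,at); (11,3,at)
final:
nodes: 1:pl, 2:pl, 3:pl, 4:x1, 5:x2, 10:m, 11:m
edges: (1,4,pre); (2,5,pre); (3,5,pre); (4,3,post); (10,3,at); (11,3,at)


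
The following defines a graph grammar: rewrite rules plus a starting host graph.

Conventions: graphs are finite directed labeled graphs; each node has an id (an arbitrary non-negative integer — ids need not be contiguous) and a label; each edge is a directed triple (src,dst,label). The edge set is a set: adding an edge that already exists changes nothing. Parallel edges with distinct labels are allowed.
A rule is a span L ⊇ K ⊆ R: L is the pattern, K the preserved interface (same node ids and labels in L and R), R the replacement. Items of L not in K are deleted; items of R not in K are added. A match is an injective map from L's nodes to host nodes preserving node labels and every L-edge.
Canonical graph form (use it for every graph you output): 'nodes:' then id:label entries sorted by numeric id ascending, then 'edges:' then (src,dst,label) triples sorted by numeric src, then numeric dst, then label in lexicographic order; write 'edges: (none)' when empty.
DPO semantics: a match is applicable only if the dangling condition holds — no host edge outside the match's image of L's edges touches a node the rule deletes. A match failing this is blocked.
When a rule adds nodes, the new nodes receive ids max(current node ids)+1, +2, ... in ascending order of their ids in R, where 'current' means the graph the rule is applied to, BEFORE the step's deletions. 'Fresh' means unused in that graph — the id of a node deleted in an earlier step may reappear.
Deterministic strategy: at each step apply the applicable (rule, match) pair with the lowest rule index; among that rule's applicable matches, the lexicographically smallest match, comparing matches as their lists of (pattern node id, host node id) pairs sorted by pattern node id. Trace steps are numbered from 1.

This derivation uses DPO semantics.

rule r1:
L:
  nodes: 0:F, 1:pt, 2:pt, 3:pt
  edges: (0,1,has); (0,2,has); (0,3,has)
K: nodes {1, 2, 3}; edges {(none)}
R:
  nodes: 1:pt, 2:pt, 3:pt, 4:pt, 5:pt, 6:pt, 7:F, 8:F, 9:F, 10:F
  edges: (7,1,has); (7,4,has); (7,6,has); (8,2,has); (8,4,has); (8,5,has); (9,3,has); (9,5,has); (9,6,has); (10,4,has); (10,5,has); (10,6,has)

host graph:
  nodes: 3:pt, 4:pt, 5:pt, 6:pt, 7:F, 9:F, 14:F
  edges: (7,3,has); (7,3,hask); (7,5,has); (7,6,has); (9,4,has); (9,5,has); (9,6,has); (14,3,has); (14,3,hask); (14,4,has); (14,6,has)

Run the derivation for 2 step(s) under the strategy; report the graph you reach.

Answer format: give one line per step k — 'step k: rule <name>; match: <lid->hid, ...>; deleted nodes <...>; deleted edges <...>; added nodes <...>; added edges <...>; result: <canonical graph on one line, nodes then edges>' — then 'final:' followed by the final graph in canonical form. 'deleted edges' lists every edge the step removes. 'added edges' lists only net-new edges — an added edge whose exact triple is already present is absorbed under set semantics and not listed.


step 1: rule r1; match: 0->9, 1->4, 2->5, 3->6; deleted nodes 9; deleted edges (9,4,has); (9,5,has); (9,6,has); added nodes 15, 16, 17, 18, 19, 20, 21; added edges (18,4,has); (18,15,has); (18,17,has); (19,5,has); (19,15,has); (19,16,has); (20,6,has); (20,16,has); (20,17,has); (21,15,has); (21,16,has); (21,17,has); result: nodes: 3:pt, 4:pt, 5:pt, 6:pt, 7:F, 14:F, 15:pt, 16:pt, 17:pt, 18:F, 19:F, 20:F, 21:F edges: (7,3,has); (7,3,hask); (7,5,has); (7,6,has); (14,3,has); (14,3,hask); (14,4,has); (14,6,has); (18,4,has); (18,15,has); (18,17,has); (19,5,has); (19,15,has); (19,16,has); (20,6,has); (20,16,has); (20,17,has); (21,15,has); (21,16,has); (21,17,has)
step 2: rule r1; match: 0->18, 1->4, 2->15, 3->17; deleted nodes 18; deleted edges (18,4,has); (18,15,has); (18,17,has); added nodes 22, 23, 24, 25, 26, 27, 28; added edges (25,4,has); (25,22,has); (25,24,has); (26,15,has); (26,22,has); (26,23,has); (27,17,has); (27,23,has); (27,24,has); (28,22,has); (28,23,has); (28,24,has); result: nodes: 3:pt, 4:pt, 5:pt, 6:pt, 7:F, 14:F, 15:pt, 16:pt, 17:pt, 19:F, 20:F, 21:F, 22:pt, 23:pt, 24:pt, 25:F, 26:F, 27:F, 28:F edges: (7,3,has); (7,3,hask); (7,5,has); (7,6,has); (14,3,has); (14,3,hask); (14,4,has); (14,6,has); (19,5,has); (19,15,has); (19,16,has); (20,6,has); (20,16,has); (20,17,has); (21,15,has); (21,16,has); (21,17,has); (25,4,has); (25,22,has); (25,24,has); (26,15,has); (26,22,has); (26,23,has); (27,17,has); (27,23,has); (27,24,has); (28,22,has); (28,23,has); (28,24,has)
final:
nodes: 3:pt, 4:pt, 5:pt, 6:pt, 7:F, 14:F, 15:pt, 16:pt, 17:pt, 19:F, 20:F, 21:F, 22:pt, 23:pt, 24:pt, 25:F, 26:F, 27:F, 28:F
edges: (7,3,has); (7,3,hask); (7,5,has); (7,6,has); (14,3,has); (14,3,hask); (14,4,has); (14,6,has); (19,5,has); (19,15,has); (19,16,has); (20,6,has); (20,16,has); (20,17,has); (21,15,has); (21,16,has); (21,17,has); (25,4,has); (25,22,has); (25,24,has); (26,15,has); (26,22,has); (26,23,has); (27,17,has); (27,23,has); (27,24,has); (28,22,has); (28,23,has); (28,24,has)


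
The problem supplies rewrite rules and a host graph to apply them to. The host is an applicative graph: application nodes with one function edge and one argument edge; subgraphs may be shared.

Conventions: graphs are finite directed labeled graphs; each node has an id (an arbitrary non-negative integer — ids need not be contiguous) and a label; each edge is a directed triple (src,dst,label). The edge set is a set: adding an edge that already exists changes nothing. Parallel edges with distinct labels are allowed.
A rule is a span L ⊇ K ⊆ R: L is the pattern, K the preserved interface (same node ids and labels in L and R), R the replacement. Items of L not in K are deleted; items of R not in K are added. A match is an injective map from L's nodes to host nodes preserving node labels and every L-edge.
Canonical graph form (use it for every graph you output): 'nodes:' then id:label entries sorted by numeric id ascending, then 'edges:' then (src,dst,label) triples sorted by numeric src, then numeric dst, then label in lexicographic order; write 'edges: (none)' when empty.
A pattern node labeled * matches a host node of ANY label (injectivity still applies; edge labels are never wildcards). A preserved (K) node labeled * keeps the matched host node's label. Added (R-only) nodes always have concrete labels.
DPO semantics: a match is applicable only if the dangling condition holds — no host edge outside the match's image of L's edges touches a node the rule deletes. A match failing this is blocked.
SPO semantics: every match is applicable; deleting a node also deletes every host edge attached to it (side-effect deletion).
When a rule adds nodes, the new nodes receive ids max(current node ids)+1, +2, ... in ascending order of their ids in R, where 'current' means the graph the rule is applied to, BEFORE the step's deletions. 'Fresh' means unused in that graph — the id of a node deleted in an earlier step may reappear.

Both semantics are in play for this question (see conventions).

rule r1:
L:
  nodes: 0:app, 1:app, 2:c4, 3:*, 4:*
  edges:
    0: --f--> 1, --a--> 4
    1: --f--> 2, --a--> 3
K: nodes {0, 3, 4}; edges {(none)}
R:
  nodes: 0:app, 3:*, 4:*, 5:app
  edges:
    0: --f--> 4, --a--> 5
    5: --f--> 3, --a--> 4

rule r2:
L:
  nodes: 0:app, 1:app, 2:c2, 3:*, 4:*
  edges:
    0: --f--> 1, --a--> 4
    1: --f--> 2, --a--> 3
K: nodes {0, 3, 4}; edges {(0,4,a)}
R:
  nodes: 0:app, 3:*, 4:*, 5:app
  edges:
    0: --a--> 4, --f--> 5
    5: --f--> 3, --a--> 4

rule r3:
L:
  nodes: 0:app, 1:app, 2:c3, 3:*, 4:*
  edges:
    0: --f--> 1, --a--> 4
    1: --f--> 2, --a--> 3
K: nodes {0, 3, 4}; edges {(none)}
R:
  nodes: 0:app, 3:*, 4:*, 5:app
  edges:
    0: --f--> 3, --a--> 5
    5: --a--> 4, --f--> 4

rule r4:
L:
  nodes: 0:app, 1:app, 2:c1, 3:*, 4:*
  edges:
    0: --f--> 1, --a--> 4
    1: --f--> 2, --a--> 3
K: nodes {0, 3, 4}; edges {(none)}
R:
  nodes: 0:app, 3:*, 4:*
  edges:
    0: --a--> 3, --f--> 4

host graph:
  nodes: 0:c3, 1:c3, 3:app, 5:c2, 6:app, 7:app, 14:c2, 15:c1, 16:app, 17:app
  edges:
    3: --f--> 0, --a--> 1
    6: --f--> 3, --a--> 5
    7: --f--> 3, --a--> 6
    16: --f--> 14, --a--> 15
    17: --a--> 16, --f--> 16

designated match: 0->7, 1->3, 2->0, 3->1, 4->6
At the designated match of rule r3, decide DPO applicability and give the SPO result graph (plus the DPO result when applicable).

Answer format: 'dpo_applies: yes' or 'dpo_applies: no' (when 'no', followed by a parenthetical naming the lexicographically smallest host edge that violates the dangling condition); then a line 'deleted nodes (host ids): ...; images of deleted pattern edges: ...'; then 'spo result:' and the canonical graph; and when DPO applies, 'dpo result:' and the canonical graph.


dpo_applies: no
(the rule deletes node 3, which keeps host edge (6,3,f) outside the match image — the dangling condition fails, DPO blocks; SPO proceeds and side-deletes such edges)
deleted nodes (host ids): 0, 3; images of deleted pattern edges: (3,0,f); (3,1,a); (7,3,f); (7,6,a)
spo result:
nodes: 1:c3, 5:c2, 6:app, 7:app, 14:c2, 15:c1, 16:app, 17:app, 18:app
edges: (6,5,a); (7,1,f); (7,18,a); (16,14,f); (16,15,a); (17,16,a); (17,16,f); (18,6,a); (18,6,f)
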